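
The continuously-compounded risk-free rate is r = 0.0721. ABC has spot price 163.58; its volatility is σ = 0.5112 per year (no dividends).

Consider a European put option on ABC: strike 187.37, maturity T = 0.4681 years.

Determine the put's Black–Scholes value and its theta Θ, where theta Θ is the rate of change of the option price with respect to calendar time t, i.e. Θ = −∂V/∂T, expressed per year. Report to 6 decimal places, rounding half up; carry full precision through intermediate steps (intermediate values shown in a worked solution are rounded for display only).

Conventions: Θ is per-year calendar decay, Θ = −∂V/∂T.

σ√T = 0.5112·√0.4681 = 0.349752
d₁ = (ln(S/K) + (r+σ²/2)T) / (σ√T) = (ln(163.58/187.37) + (0.0721+0.5112²/2)·0.4681) / 0.349752 = (-0.135783 + 0.094913) / 0.349752 = -0.116854
d₂ = d₁ − σ√T = -0.116854 − 0.349752 = -0.466606
e^{−rT} = 0.966813
N(−d₁) = 0.546512,  N(−d₂) = 0.679609
Put price V = K·e^{−rT}·N(−d₂) − S·N(−d₁) = 123.112391 − 89.398446 = 33.713946
φ(d₁) = (1/√(2π))·e^{−d₁²/2} = 0.396228
Θ = −S·φ(d₁)·σ/(2√T) + r·K·e^{−rT}·N(−d₂) = −24.214008 + 8.876403 = -15.337605

price = 33.713946
Θ = -15.337605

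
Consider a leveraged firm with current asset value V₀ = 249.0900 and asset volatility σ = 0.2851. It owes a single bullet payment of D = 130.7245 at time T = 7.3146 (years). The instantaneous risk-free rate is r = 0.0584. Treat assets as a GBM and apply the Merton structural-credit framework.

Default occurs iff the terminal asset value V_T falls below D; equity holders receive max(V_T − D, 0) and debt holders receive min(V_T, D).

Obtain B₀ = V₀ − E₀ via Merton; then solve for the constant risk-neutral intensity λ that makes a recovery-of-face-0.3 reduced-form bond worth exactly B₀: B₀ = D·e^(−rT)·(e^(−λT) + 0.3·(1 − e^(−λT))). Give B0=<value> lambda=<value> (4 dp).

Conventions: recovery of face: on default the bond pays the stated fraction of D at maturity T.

B0=81.2821 lambda=0.0095

Apply the equity-as-call identities (strike 130.7245, horizon 7.3146 years):
d₁ = [ln(V₀/D) + (r + σ²/2)T] / (σ√T)
   = [ln(249.0900/130.7245) + (0.0584 + 0.5·0.2851²)·7.3146] / (0.2851·√7.3146)
   = [0.644722 + 0.724445] / 0.771068 = 1.775677
d₂ = d₁ − σ√T = 1.775677 − 0.771068 = 1.004610
N(d₁) = 0.962107,  N(d₂) = 0.842458,  e^(−rT) = 0.652351
E₀ = V₀·N(d₁) − D·e^(−rT)·N(d₂)
   = 249.0900·0.962107 − 130.7245·0.652351·0.842458 = 167.807912
B₀ = V₀ − E₀ = 249.0900 − 167.807912 = 81.282088
e^(−λT) = (B₀·e^(rT)/D − 0.3)/(1 − 0.3) = (81.2821·1.532917/130.7245 − 0.3)/0.7 = 0.93305699
λ = −ln(0.93305699)/7.3146 = 0.009473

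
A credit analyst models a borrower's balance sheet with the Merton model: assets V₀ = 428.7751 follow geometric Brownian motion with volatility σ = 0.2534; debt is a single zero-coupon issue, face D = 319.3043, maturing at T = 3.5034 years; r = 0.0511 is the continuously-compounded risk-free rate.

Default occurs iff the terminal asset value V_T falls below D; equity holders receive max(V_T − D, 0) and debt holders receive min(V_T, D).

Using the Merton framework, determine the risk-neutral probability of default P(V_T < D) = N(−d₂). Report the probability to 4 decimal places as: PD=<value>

Work the structural quantities from V₀ = 428.7751 against face 319.3043:
d₁ = [ln(V₀/D) + (r + σ²/2)T] / (σ√T)
   = [ln(428.7751/319.3043) + (0.0511 + 0.5·0.2534²)·3.5034] / (0.2534·√3.5034)
   = [0.294788 + 0.291503] / 0.474298 = 1.236123
d₂ = d₁ − σ√T = 1.236123 − 0.474298 = 0.761825
risk-neutral PD = N(−d₂) = N(-0.761825) = 0.223082

PD=0.2231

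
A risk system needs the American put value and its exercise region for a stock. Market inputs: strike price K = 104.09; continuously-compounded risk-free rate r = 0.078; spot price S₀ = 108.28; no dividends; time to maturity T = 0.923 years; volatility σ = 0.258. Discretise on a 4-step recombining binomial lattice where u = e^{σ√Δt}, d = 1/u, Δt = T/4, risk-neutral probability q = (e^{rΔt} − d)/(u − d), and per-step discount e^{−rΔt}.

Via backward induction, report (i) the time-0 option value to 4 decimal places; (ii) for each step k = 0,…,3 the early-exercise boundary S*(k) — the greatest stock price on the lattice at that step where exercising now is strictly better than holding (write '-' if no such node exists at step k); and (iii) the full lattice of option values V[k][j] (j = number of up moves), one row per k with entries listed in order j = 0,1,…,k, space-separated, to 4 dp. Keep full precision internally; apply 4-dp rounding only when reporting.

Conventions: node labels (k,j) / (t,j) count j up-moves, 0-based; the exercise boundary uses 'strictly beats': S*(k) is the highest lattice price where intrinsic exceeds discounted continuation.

price = 5.8562
boundary = - - 84.5085 74.6581
tree:
5.8562
10.9142 1.7807
19.5815 3.9598 0.0000
29.4319 8.8057 0.0000 0.0000
38.1342 19.5815 0.0000 0.0000 0.0000

params: Δt=0.23075 u=1.13194 d=0.88344 q=0.54214 e^(-rΔt)=0.98216
t_4 payoffs: 38.1342 19.5815 0.0000 0.0000 0.0000
t_3: node(3,0) S=74.6581 payoff=29.4319 vs cont=27.5752 → 29.4319 [stop]  node(3,1) S=95.6587 payoff=8.4313 vs cont=8.8057 → 8.8057 [wait]  node(3,2) S=122.5666 payoff=0.0000 vs cont=0.0000 → 0.0000 [wait]  node(3,3) S=157.0435 payoff=0.0000 vs cont=0.0000 → 0.0000 [wait]  ⇒ S*(3)=74.6581
t_2: node(2,0) S=84.5085 payoff=19.5815 vs cont=17.9241 → 19.5815 [stop]  node(2,1) S=108.2800 payoff=0.0000 vs cont=3.9598 → 3.9598 [wait]  node(2,2) S=138.7382 payoff=0.0000 vs cont=0.0000 → 0.0000 [wait]  ⇒ S*(2)=84.5085
t_1: node(1,0) S=95.6587 payoff=8.4313 vs cont=10.9142 → 10.9142 [wait]  node(1,1) S=122.5666 payoff=0.0000 vs cont=1.7807 → 1.7807 [wait]  ⇒ S*(1)=-
t_0: node(0,0) S=108.2800 payoff=0.0000 vs cont=5.8562 → 5.8562 [wait]  ⇒ S*(0)=-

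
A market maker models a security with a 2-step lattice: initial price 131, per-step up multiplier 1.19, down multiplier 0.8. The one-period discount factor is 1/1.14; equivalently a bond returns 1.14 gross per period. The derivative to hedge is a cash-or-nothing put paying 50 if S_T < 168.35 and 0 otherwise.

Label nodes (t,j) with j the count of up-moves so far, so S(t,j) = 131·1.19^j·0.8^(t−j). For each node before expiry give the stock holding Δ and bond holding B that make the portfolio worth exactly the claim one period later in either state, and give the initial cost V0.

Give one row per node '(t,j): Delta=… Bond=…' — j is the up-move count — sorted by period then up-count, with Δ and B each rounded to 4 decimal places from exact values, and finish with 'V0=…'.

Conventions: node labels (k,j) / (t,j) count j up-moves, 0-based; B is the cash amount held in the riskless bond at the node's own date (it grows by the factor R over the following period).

No-arbitrage ⇒ martingale measure with p* = (R−d)/(u−d) = 0.8718.
Expiry values: V(2,0)=50.0000, V(2,1)=50.0000, V(2,2)=0.0000
  t=1,j=0: stock 104.8000 → up 124.7120 (V=50.0000), down 83.8400 (V=50.0000). Price 43.8596; hedge Δ=0.0000, bond B=43.8596.
  t=1,j=1: stock 155.8900 → up 185.5091 (V=0.0000), down 124.7120 (V=50.0000). Price 5.6230; hedge Δ=-0.8224, bond B=133.8282.
  t=0,j=0: stock 131.0000 → up 155.8900 (V=5.6230), down 104.8000 (V=43.8596). Price 9.2326; hedge Δ=-0.7484, bond B=107.2752.
Sanity check at the root: Δ(0,0)·S0 + B(0,0) reproduces V0 = 9.2326.

(0,0): Delta=-0.7484 Bond=107.2752
(1,0): Delta=0.0000 Bond=43.8596
(1,1): Delta=-0.8224 Bond=133.8282
V0=9.2326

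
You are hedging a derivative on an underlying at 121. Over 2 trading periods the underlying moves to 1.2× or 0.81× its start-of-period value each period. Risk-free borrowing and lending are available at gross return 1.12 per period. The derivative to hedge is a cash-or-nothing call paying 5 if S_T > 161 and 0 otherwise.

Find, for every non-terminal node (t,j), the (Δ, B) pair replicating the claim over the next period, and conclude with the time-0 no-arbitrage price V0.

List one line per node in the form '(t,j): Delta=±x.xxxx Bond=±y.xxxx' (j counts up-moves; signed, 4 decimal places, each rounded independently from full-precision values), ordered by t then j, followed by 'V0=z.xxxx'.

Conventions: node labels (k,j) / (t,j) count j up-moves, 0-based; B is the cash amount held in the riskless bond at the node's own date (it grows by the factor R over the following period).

(0,0): Delta=0.0752 Bond=-6.5804
(1,0): Delta=0.0000 Bond=0.0000
(1,1): Delta=0.0883 Bond=-9.2720
V0=2.5184

Risk-neutral probability p* = (R−d)/(u−d) = (1.12−0.81)/(1.2−0.81) = 0.7949.
At maturity the claim pays: V(2,0)=0.0000, V(2,1)=0.0000, V(2,2)=5.0000
(1,0): S=98.0100. Δ = (V_up−V_dn)/(S_up−S_dn) = (0.0000−0.0000)/(117.6120−79.3881) = 0.0000. V = [p*·0.0000 + (1−p*)·0.0000]/1.12 = 0.0000. B = V − Δ·S = 0.0000.
(1,1): S=145.2000. Δ = (V_up−V_dn)/(S_up−S_dn) = (5.0000−0.0000)/(174.2400−117.6120) = 0.0883. V = [p*·5.0000 + (1−p*)·0.0000]/1.12 = 3.5485. B = V − Δ·S = -9.2720.
(0,0): S=121.0000. Δ = (V_up−V_dn)/(S_up−S_dn) = (3.5485−0.0000)/(145.2000−98.0100) = 0.0752. V = [p*·3.5485 + (1−p*)·0.0000]/1.12 = 2.5184. B = V − Δ·S = -6.5804.
Verification: the root portfolio costs Δ(0,0)·S0 + B(0,0) = 2.5184, matching V0.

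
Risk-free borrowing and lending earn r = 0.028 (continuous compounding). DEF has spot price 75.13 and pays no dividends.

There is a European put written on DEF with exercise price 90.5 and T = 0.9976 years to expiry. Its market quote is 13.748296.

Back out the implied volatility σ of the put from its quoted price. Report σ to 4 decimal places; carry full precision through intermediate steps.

sigma = 0.1479

At σ = 0.1479 the Black–Scholes value reproduces the quote:
σ√T = 0.1479·√0.9976 = 0.147722
d₁ = (ln(S/K) + (r+σ²/2)T) / (σ√T) = (ln(75.13/90.5) + (0.028+0.1479²/2)·0.9976) / 0.147722 = (-0.186130 + 0.038844) / 0.147722 = -0.997047
d₂ = d₁ − σ√T = -0.997047 − 0.147722 = -1.144769
e^{−rT} = 0.972454
N(−d₁) = 0.840629,  N(−d₂) = 0.873848
V = K·e^{−rT}·N(−d₂) − S·N(−d₁) = 76.904759 − 63.156463 = 13.748296 (the quoted price), and the Black–Scholes price is strictly increasing in σ, so σ is unique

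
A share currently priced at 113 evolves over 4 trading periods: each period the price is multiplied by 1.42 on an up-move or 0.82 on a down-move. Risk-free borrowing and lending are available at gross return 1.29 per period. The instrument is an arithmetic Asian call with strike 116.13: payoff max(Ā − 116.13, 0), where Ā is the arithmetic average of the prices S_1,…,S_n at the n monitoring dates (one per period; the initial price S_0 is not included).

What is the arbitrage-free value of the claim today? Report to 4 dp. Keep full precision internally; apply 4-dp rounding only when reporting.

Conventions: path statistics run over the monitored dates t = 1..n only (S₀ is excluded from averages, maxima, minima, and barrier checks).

price = 38.6836

Under the martingale measure an up-move has probability p* = 0.7833; value the claim as the probability-weighted average of per-path payoffs, discounted 4 periods at R = 1.29.
Enumerate all 2^4 = 16 price paths (U = up ×1.42, D = down ×0.82); each path with k up-moves has probability p*^k·(1−p*)^(4−k).
DDDD: Ā=70.5089, payoff=0.0000, prob=0.002204
UDDD: Ā=122.1008, payoff=5.9708, prob=0.007968
DUDD: Ā=105.1508, payoff=0.0000, prob=0.007968
UUDD: Ā=182.0903, payoff=65.9603, prob=0.028806
DDUD: Ā=91.2518, payoff=0.0000, prob=0.007968
UDUD: Ā=158.0213, payoff=41.8913, prob=0.028806
DUUD: Ā=141.0713, payoff=24.9413, prob=0.028806
UUUD: Ā=244.2943, payoff=128.1643, prob=0.104143
DDDU: Ā=79.8546, payoff=0.0000, prob=0.007968
UDDU: Ā=138.2847, payoff=22.1547, prob=0.028806
DUDU: Ā=121.3347, payoff=5.2047, prob=0.028806
UUDU: Ā=210.1163, payoff=93.9863, prob=0.104143
DDUU: Ā=107.4357, payoff=0.0000, prob=0.028806
UDUU: Ā=186.0473, payoff=69.9173, prob=0.104143
DUUU: Ā=169.0973, payoff=52.9673, prob=0.104143
UUUU: Ā=292.8270, payoff=176.6970, prob=0.376519
Price = Σ prob·payoff / R^4 = 107.123706 / 2.769229 = 38.6836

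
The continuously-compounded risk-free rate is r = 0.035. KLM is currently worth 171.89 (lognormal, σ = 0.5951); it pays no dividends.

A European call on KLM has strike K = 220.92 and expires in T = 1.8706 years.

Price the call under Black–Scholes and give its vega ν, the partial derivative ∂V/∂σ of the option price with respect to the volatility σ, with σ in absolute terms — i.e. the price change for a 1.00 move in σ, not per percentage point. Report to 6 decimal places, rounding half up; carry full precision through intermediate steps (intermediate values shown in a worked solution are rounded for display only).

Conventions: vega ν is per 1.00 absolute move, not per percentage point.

price = 43.788299
ν = 92.296948

σ√T = 0.5951·√1.8706 = 0.813918
d₁ = (ln(S/K) + (r+σ²/2)T) / (σ√T) = (ln(171.89/220.92) + (0.035+0.5951²/2)·1.8706) / 0.813918 = (-0.250946 + 0.396702) / 0.813918 = 0.179080
d₂ = d₁ − σ√T = 0.179080 − 0.813918 = -0.634838
e^{−rT} = 0.936626
N(d₁) = 0.571062,  N(d₂) = 0.262767
Call price V = S·N(d₁) − K·e^{−rT}·N(d₂) = 98.159912 − 54.371614 = 43.788299
φ(d₁) = (1/√(2π))·e^{−d₁²/2} = 0.392596
ν = S·φ(d₁)·√T = 92.296948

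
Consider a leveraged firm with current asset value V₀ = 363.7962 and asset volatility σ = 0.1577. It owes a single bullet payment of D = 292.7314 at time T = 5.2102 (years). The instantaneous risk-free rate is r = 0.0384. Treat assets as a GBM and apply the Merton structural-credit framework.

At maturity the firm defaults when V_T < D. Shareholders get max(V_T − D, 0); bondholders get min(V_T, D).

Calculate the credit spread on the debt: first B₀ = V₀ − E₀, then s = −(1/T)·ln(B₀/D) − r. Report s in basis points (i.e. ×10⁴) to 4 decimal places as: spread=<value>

With assets at 363.7962 and a single debt payment of 292.7314 at 5.2102 years:
d₁ = [ln(V₀/D) + (r + σ²/2)T] / (σ√T)
   = [ln(363.7962/292.7314) + (0.0384 + 0.5·0.1577²)·5.2102] / (0.1577·√5.2102)
   = [0.217338 + 0.264859] / 0.359964 = 1.339571
d₂ = d₁ − σ√T = 1.339571 − 0.359964 = 0.979607
N(d₁) = 0.909808,  N(d₂) = 0.836360,  e^(−rT) = 0.818672
E₀ = V₀·N(d₁) − D·e^(−rT)·N(d₂)
   = 363.7962·0.909808 − 292.7314·0.818672·0.836360 = 130.550018
B₀ = V₀ − E₀ = 363.7962 − 130.550018 = 233.246182
spread = −(1/T)·ln(B₀/D) − r = −(1/5.2102)·ln(233.246182/292.7314) − 0.0384 = 0.00519929
in basis points: 0.00519929 × 10⁴ = 51.9929 bp

spread=51.9929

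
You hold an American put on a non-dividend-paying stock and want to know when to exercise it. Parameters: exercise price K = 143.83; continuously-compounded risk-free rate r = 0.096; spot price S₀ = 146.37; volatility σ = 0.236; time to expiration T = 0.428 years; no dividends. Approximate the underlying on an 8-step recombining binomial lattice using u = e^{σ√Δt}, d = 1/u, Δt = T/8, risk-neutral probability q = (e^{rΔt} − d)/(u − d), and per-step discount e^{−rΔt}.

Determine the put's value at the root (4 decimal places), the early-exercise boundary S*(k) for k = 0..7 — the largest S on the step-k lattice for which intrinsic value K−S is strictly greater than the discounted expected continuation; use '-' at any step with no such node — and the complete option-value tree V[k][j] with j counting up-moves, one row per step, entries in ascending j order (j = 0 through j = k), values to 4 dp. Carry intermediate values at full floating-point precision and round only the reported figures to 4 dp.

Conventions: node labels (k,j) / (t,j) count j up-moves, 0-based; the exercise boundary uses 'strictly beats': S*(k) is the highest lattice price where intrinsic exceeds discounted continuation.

params: Δt=0.05350 u=1.05610 d=0.94688 q=0.53350 e^(-rΔt)=0.99488
t_8 payoffs: 49.2504 38.3400 26.1711 12.5984 0.0000 0.0000 0.0000 0.0000 0.0000
t_7: node(7,0) S=99.8859 payoff=43.9441 vs cont=43.2072 → 43.9441 [stop]  node(7,1) S=111.4084 payoff=32.4216 vs cont=31.6848 → 32.4216 [stop]  node(7,2) S=124.2601 payoff=19.5699 vs cont=18.8331 → 19.5699 [stop]  node(7,3) S=138.5943 payoff=5.2357 vs cont=5.8471 → 5.8471 [wait]  node(7,4) S=154.5820 payoff=0.0000 vs cont=0.0000 → 0.0000 [wait]  node(7,5) S=172.4140 payoff=0.0000 vs cont=0.0000 → 0.0000 [wait]  node(7,6) S=192.3030 payoff=0.0000 vs cont=0.0000 → 0.0000 [wait]  node(7,7) S=214.4864 payoff=0.0000 vs cont=0.0000 → 0.0000 [wait]  ⇒ S*(7)=124.2601
t_6: node(6,0) S=105.4900 payoff=38.3400 vs cont=37.6032 → 38.3400 [stop]  node(6,1) S=117.6589 payoff=26.1711 vs cont=25.4343 → 26.1711 [stop]  node(6,2) S=131.2316 payoff=12.5984 vs cont=12.1860 → 12.5984 [stop]  node(6,3) S=146.3700 payoff=0.0000 vs cont=2.7137 → 2.7137 [wait]  node(6,4) S=163.2547 payoff=0.0000 vs cont=0.0000 → 0.0000 [wait]  node(6,5) S=182.0872 payoff=0.0000 vs cont=0.0000 → 0.0000 [wait]  node(6,6) S=203.0921 payoff=0.0000 vs cont=0.0000 → 0.0000 [wait]  ⇒ S*(6)=131.2316
t_5: node(5,0) S=111.4084 payoff=32.4216 vs cont=31.6848 → 32.4216 [stop]  node(5,1) S=124.2601 payoff=19.5699 vs cont=18.8331 → 19.5699 [stop]  node(5,2) S=138.5943 payoff=5.2357 vs cont=7.2874 → 7.2874 [wait]  node(5,3) S=154.5820 payoff=0.0000 vs cont=1.2595 → 1.2595 [wait]  node(5,4) S=172.4140 payoff=0.0000 vs cont=0.0000 → 0.0000 [wait]  node(5,5) S=192.3030 payoff=0.0000 vs cont=0.0000 → 0.0000 [wait]  ⇒ S*(5)=124.2601
t_4: node(4,0) S=117.6589 payoff=26.1711 vs cont=25.4343 → 26.1711 [stop]  node(4,1) S=131.2316 payoff=12.5984 vs cont=12.9505 → 12.9505 [wait]  node(4,2) S=146.3700 payoff=0.0000 vs cont=4.0506 → 4.0506 [wait]  node(4,3) S=163.2547 payoff=0.0000 vs cont=0.5845 → 0.5845 [wait]  node(4,4) S=182.0872 payoff=0.0000 vs cont=0.0000 → 0.0000 [wait]  ⇒ S*(4)=117.6589
t_3: node(3,0) S=124.2601 payoff=19.5699 vs cont=19.0200 → 19.5699 [stop]  node(3,1) S=138.5943 payoff=5.2357 vs cont=8.1604 → 8.1604 [wait]  node(3,2) S=154.5820 payoff=0.0000 vs cont=2.1902 → 2.1902 [wait]  node(3,3) S=172.4140 payoff=0.0000 vs cont=0.2713 → 0.2713 [wait]  ⇒ S*(3)=124.2601
t_2: node(2,0) S=131.2316 payoff=12.5984 vs cont=13.4139 → 13.4139 [wait]  node(2,1) S=146.3700 payoff=0.0000 vs cont=4.9498 → 4.9498 [wait]  node(2,2) S=163.2547 payoff=0.0000 vs cont=1.1605 → 1.1605 [wait]  ⇒ S*(2)=-
t_1: node(1,0) S=138.5943 payoff=5.2357 vs cont=8.8528 → 8.8528 [wait]  node(1,1) S=154.5820 payoff=0.0000 vs cont=2.9132 → 2.9132 [wait]  ⇒ S*(1)=-
t_0: node(0,0) S=146.3700 payoff=0.0000 vs cont=5.6549 → 5.6549 [wait]  ⇒ S*(0)=-

price = 5.6549
boundary = - - - 124.2601 117.6589 124.2601 131.2316 124.2601
tree:
5.6549
8.8528 2.9132
13.4139 4.9498 1.1605
19.5699 8.1604 2.1902 0.2713
26.1711 12.9505 4.0506 0.5845 0.0000
32.4216 19.5699 7.2874 1.2595 0.0000 0.0000
38.3400 26.1711 12.5984 2.7137 0.0000 0.0000 0.0000
43.9441 32.4216 19.5699 5.8471 0.0000 0.0000 0.0000 0.0000
49.2504 38.3400 26.1711 12.5984 0.0000 0.0000 0.0000 0.0000 0.0000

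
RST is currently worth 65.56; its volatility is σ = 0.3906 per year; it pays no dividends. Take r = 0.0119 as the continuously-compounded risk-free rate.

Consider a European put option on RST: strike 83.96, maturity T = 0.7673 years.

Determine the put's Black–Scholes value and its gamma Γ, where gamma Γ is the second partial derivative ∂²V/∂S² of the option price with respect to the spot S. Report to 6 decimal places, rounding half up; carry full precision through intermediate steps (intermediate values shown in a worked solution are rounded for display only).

price = 21.240005
Γ = 0.015494

σ√T = 0.3906·√0.7673 = 0.342149
d₁ = (ln(S/K) + (r+σ²/2)T) / (σ√T) = (ln(65.56/83.96) + (0.0119+0.3906²/2)·0.7673) / 0.342149 = (-0.247375 + 0.067664) / 0.342149 = -0.525243
d₂ = d₁ − σ√T = -0.525243 − 0.342149 = -0.867391
e^{−rT} = 0.990911
N(−d₁) = 0.700293,  N(−d₂) = 0.807136
Put price V = K·e^{−rT}·N(−d₂) − S·N(−d₁) = 67.151194 − 45.911189 = 21.240005
φ(d₁) = (1/√(2π))·e^{−d₁²/2} = 0.347539
Γ = φ(d₁) / (S·σ·√T) = 0.015494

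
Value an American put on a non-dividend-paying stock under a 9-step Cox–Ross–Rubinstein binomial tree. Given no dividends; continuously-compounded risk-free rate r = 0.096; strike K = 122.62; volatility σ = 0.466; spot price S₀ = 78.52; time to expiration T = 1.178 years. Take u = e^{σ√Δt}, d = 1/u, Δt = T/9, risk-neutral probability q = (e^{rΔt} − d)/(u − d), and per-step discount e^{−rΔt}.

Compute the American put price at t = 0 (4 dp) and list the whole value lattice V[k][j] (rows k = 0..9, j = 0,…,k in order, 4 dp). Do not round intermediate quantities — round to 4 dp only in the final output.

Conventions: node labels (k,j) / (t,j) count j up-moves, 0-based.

price = 44.2139
tree:
44.2139
56.2821 33.0443
66.5742 44.1000 22.6212
75.2695 56.2821 32.1562 13.4819
82.6158 66.5742 44.1000 20.8055 6.3628
88.8223 75.2695 56.2821 30.9796 10.9684 1.8318
94.0659 82.6158 66.5742 44.1000 18.3999 3.6751 0.0000
98.4960 88.8223 75.2695 56.2821 29.6808 7.3735 0.0000 0.0000
102.2387 94.0659 82.6158 66.5742 44.1000 14.7936 0.0000 0.0000 0.0000
105.4008 98.4960 88.8223 75.2695 56.2821 29.6808 0.0000 0.0000 0.0000 0.0000

Δt=0.13089  u=1.18364  d=0.84485  q=0.49528  discount=0.98751
step 9 (expiry): payoffs max(K−S,0) = 105.4008 98.4960 88.8223 75.2695 56.2821 29.6808 0.0000 0.0000 0.0000 0.0000
k=8: (k=8,j=0): S=20.3813, K−S=102.2387, hold=100.7076 ⇒ V=102.2387 exercise | (k=8,j=1): S=28.5541, K−S=94.0659, hold=92.5348 ⇒ V=94.0659 exercise | (k=8,j=2): S=40.0042, K−S=82.6158, hold=81.0847 ⇒ V=82.6158 exercise | (k=8,j=3): S=56.0458, K−S=66.5742, hold=65.0431 ⇒ V=66.5742 exercise | (k=8,j=4): S=78.5200, K−S=44.1000, hold=42.5689 ⇒ V=44.1000 exercise | (k=8,j=5): S=110.0063, K−S=12.6137, hold=14.7936 ⇒ V=14.7936 continue | (k=8,j=6): S=154.1185, K−S=0.0000, hold=0.0000 ⇒ V=0.0000 continue | (k=8,j=7): S=215.9196, K−S=0.0000, hold=0.0000 ⇒ V=0.0000 continue | (k=8,j=8): S=302.5028, K−S=0.0000, hold=0.0000 ⇒ V=0.0000 continue
k=7: (k=7,j=0): S=24.1240, K−S=98.4960, hold=96.9648 ⇒ V=98.4960 exercise | (k=7,j=1): S=33.7977, K−S=88.8223, hold=87.2912 ⇒ V=88.8223 exercise | (k=7,j=2): S=47.3505, K−S=75.2695, hold=73.7384 ⇒ V=75.2695 exercise | (k=7,j=3): S=66.3379, K−S=56.2821, hold=54.7510 ⇒ V=56.2821 exercise | (k=7,j=4): S=92.9392, K−S=29.6808, hold=29.2158 ⇒ V=29.6808 exercise | (k=7,j=5): S=130.2076, K−S=0.0000, hold=7.3735 ⇒ V=7.3735 continue | (k=7,j=6): S=182.4204, K−S=0.0000, hold=0.0000 ⇒ V=0.0000 continue | (k=7,j=7): S=255.5705, K−S=0.0000, hold=0.0000 ⇒ V=0.0000 continue
k=6: (k=6,j=0): S=28.5541, K−S=94.0659, hold=92.5348 ⇒ V=94.0659 exercise | (k=6,j=1): S=40.0042, K−S=82.6158, hold=81.0847 ⇒ V=82.6158 exercise | (k=6,j=2): S=56.0458, K−S=66.5742, hold=65.0431 ⇒ V=66.5742 exercise | (k=6,j=3): S=78.5200, K−S=44.1000, hold=42.5689 ⇒ V=44.1000 exercise | (k=6,j=4): S=110.0063, K−S=12.6137, hold=18.3999 ⇒ V=18.3999 continue | (k=6,j=5): S=154.1185, K−S=0.0000, hold=3.6751 ⇒ V=3.6751 continue | (k=6,j=6): S=215.9196, K−S=0.0000, hold=0.0000 ⇒ V=0.0000 continue
k=5: (k=5,j=0): S=33.7977, K−S=88.8223, hold=87.2912 ⇒ V=88.8223 exercise | (k=5,j=1): S=47.3505, K−S=75.2695, hold=73.7384 ⇒ V=75.2695 exercise | (k=5,j=2): S=66.3379, K−S=56.2821, hold=54.7510 ⇒ V=56.2821 exercise | (k=5,j=3): S=92.9392, K−S=29.6808, hold=30.9796 ⇒ V=30.9796 continue | (k=5,j=4): S=130.2076, K−S=0.0000, hold=10.9684 ⇒ V=10.9684 continue | (k=5,j=5): S=182.4204, K−S=0.0000, hold=1.8318 ⇒ V=1.8318 continue
k=4: (k=4,j=0): S=40.0042, K−S=82.6158, hold=81.0847 ⇒ V=82.6158 exercise | (k=4,j=1): S=56.0458, K−S=66.5742, hold=65.0431 ⇒ V=66.5742 exercise | (k=4,j=2): S=78.5200, K−S=44.1000, hold=43.2041 ⇒ V=44.1000 exercise | (k=4,j=3): S=110.0063, K−S=12.6137, hold=20.8055 ⇒ V=20.8055 continue | (k=4,j=4): S=154.1185, K−S=0.0000, hold=6.3628 ⇒ V=6.3628 continue
k=3: (k=3,j=0): S=47.3505, K−S=75.2695, hold=73.7384 ⇒ V=75.2695 exercise | (k=3,j=1): S=66.3379, K−S=56.2821, hold=54.7510 ⇒ V=56.2821 exercise | (k=3,j=2): S=92.9392, K−S=29.6808, hold=32.1562 ⇒ V=32.1562 continue | (k=3,j=3): S=130.2076, K−S=0.0000, hold=13.4819 ⇒ V=13.4819 continue
k=2: (k=2,j=0): S=56.0458, K−S=66.5742, hold=65.0431 ⇒ V=66.5742 exercise | (k=2,j=1): S=78.5200, K−S=44.1000, hold=43.7796 ⇒ V=44.1000 exercise | (k=2,j=2): S=110.0063, K−S=12.6137, hold=22.6212 ⇒ V=22.6212 continue
k=1: (k=1,j=0): S=66.3379, K−S=56.2821, hold=54.7510 ⇒ V=56.2821 exercise | (k=1,j=1): S=92.9392, K−S=29.6808, hold=33.0443 ⇒ V=33.0443 continue
k=0: (k=0,j=0): S=78.5200, K−S=44.1000, hold=44.2139 ⇒ V=44.2139 continue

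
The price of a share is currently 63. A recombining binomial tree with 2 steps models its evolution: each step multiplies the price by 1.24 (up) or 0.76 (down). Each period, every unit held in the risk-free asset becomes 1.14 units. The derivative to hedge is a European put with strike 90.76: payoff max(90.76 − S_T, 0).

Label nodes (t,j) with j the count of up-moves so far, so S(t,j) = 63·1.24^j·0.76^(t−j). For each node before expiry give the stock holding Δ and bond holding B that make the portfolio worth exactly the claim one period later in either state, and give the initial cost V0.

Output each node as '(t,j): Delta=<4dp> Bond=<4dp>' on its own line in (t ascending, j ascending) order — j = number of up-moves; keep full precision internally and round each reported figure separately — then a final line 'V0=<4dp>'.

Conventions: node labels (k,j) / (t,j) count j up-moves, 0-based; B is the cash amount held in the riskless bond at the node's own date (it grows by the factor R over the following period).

(0,0): Delta=-0.8597 Bond=63.9449
(1,0): Delta=-1.0000 Bond=79.6140
(1,1): Delta=-0.8371 Bond=71.1296
V0=9.7829

Under the risk-neutral measure, an up-move has probability p* = (R−d)/(u−d) = 0.7917 and values discount at R = 1.14.
Terminal payoffs: V(2,0)=54.3712, V(2,1)=31.3888, V(2,2)=0.0000
(1,0): S=47.8800. Δ = (V_up−V_dn)/(S_up−S_dn) = (31.3888−54.3712)/(59.3712−36.3888) = -1.0000. V = [p*·31.3888 + (1−p*)·54.3712]/1.14 = 31.7340. B = V − Δ·S = 79.6140.
(1,1): S=78.1200. Δ = (V_up−V_dn)/(S_up−S_dn) = (0.0000−31.3888)/(96.8688−59.3712) = -0.8371. V = [p*·0.0000 + (1−p*)·31.3888]/1.14 = 5.7363. B = V − Δ·S = 71.1296.
(0,0): S=63.0000. Δ = (V_up−V_dn)/(S_up−S_dn) = (5.7363−31.7340)/(78.1200−47.8800) = -0.8597. V = [p*·5.7363 + (1−p*)·31.7340]/1.14 = 9.7829. B = V − Δ·S = 63.9449.
Verification: the root portfolio costs Δ(0,0)·S0 + B(0,0) = 9.7829, matching V0.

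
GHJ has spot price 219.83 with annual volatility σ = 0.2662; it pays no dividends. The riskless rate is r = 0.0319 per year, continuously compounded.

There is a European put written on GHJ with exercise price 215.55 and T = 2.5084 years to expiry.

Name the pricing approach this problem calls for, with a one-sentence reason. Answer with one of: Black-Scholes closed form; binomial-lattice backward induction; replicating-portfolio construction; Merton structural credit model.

framework: Black-Scholes closed form

Key observation: a European-exercise option on GHJ struck at 215.55 — a GBM underlying with constant parameters — admits an analytic price: the data contain no early exercise, no discrete tree, no debt structure.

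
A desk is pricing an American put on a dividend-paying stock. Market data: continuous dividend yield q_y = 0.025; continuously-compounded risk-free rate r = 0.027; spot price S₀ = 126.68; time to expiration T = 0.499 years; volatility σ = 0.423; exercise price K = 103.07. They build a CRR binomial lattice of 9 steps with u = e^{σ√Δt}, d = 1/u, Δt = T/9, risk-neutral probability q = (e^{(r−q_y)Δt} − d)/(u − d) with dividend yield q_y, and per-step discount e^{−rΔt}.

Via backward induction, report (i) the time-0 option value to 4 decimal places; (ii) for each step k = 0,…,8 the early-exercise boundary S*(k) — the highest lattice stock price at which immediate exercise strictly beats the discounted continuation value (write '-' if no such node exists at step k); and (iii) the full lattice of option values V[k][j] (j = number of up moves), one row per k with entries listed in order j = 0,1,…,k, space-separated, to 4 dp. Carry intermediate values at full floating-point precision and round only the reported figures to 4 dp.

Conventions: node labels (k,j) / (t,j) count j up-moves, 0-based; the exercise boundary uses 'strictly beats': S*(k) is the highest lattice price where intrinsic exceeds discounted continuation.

params: Δt=0.05544 u=1.10473 d=0.90520 q=0.47568 e^(-rΔt)=0.99850
t_9 payoffs: 51.3811 39.9872 26.0818 9.1111 0.0000 0.0000 0.0000 0.0000 0.0000 0.0000
t_8: node(8,0) S=57.1024 payoff=45.9676 vs cont=45.8925 → 45.9676 [stop]  node(8,1) S=69.6896 payoff=33.3804 vs cont=33.3228 → 33.3804 [stop]  node(8,2) S=85.0513 payoff=18.0187 vs cont=17.9823 → 18.0187 [stop]  node(8,3) S=103.7993 payoff=0.0000 vs cont=4.7700 → 4.7700 [wait]  node(8,4) S=126.6800 payoff=0.0000 vs cont=0.0000 → 0.0000 [wait]  node(8,5) S=154.6043 payoff=0.0000 vs cont=0.0000 → 0.0000 [wait]  node(8,6) S=188.6840 payoff=0.0000 vs cont=0.0000 → 0.0000 [wait]  node(8,7) S=230.2759 payoff=0.0000 vs cont=0.0000 → 0.0000 [wait]  node(8,8) S=281.0360 payoff=0.0000 vs cont=0.0000 → 0.0000 [wait]  ⇒ S*(8)=85.0513
t_7: node(7,0) S=63.0828 payoff=39.9872 vs cont=39.9204 → 39.9872 [stop]  node(7,1) S=76.9882 payoff=26.0818 vs cont=26.0342 → 26.0818 [stop]  node(7,2) S=93.9589 payoff=9.1111 vs cont=11.6991 → 11.6991 [wait]  node(7,3) S=114.6704 payoff=0.0000 vs cont=2.4973 → 2.4973 [wait]  node(7,4) S=139.9474 payoff=0.0000 vs cont=0.0000 → 0.0000 [wait]  node(7,5) S=170.7962 payoff=0.0000 vs cont=0.0000 → 0.0000 [wait]  node(7,6) S=208.4451 payoff=0.0000 vs cont=0.0000 → 0.0000 [wait]  node(7,7) S=254.3930 payoff=0.0000 vs cont=0.0000 → 0.0000 [wait]  ⇒ S*(7)=76.9882
t_6: node(6,0) S=69.6896 payoff=33.3804 vs cont=33.3228 → 33.3804 [stop]  node(6,1) S=85.0513 payoff=18.0187 vs cont=19.2115 → 19.2115 [wait]  node(6,2) S=103.7993 payoff=0.0000 vs cont=7.3111 → 7.3111 [wait]  node(6,3) S=126.6800 payoff=0.0000 vs cont=1.3074 → 1.3074 [wait]  node(6,4) S=154.6043 payoff=0.0000 vs cont=0.0000 → 0.0000 [wait]  node(6,5) S=188.6840 payoff=0.0000 vs cont=0.0000 → 0.0000 [wait]  node(6,6) S=230.2759 payoff=0.0000 vs cont=0.0000 → 0.0000 [wait]  ⇒ S*(6)=69.6896
t_5: node(5,0) S=76.9882 payoff=26.0818 vs cont=26.6008 → 26.6008 [wait]  node(5,1) S=93.9589 payoff=9.1111 vs cont=13.5305 → 13.5305 [wait]  node(5,2) S=114.6704 payoff=0.0000 vs cont=4.4486 → 4.4486 [wait]  node(5,3) S=139.9474 payoff=0.0000 vs cont=0.6845 → 0.6845 [wait]  node(5,4) S=170.7962 payoff=0.0000 vs cont=0.0000 → 0.0000 [wait]  node(5,5) S=208.4451 payoff=0.0000 vs cont=0.0000 → 0.0000 [wait]  ⇒ S*(5)=-
t_4: node(4,0) S=85.0513 payoff=18.0187 vs cont=20.3531 → 20.3531 [wait]  node(4,1) S=103.7993 payoff=0.0000 vs cont=9.1967 → 9.1967 [wait]  node(4,2) S=126.6800 payoff=0.0000 vs cont=2.6541 → 2.6541 [wait]  node(4,3) S=154.6043 payoff=0.0000 vs cont=0.3584 → 0.3584 [wait]  node(4,4) S=188.6840 payoff=0.0000 vs cont=0.0000 → 0.0000 [wait]  ⇒ S*(4)=-
t_3: node(3,0) S=93.9589 payoff=9.1111 vs cont=15.0237 → 15.0237 [wait]  node(3,1) S=114.6704 payoff=0.0000 vs cont=6.0755 → 6.0755 [wait]  node(3,2) S=139.9474 payoff=0.0000 vs cont=1.5598 → 1.5598 [wait]  node(3,3) S=170.7962 payoff=0.0000 vs cont=0.1876 → 0.1876 [wait]  ⇒ S*(3)=-
t_2: node(2,0) S=103.7993 payoff=0.0000 vs cont=10.7511 → 10.7511 [wait]  node(2,1) S=126.6800 payoff=0.0000 vs cont=3.9216 → 3.9216 [wait]  node(2,2) S=154.6043 payoff=0.0000 vs cont=0.9057 → 0.9057 [wait]  ⇒ S*(2)=-
t_1: node(1,0) S=114.6704 payoff=0.0000 vs cont=7.4913 → 7.4913 [wait]  node(1,1) S=139.9474 payoff=0.0000 vs cont=2.4833 → 2.4833 [wait]  ⇒ S*(1)=-
t_0: node(0,0) S=126.6800 payoff=0.0000 vs cont=5.1014 → 5.1014 [wait]  ⇒ S*(0)=-

price = 5.1014
boundary = - - - - - - 69.6896 76.9882 85.0513
tree:
5.1014
7.4913 2.4833
10.7511 3.9216 0.9057
15.0237 6.0755 1.5598 0.1876
20.3531 9.1967 2.6541 0.3584 0.0000
26.6008 13.5305 4.4486 0.6845 0.0000 0.0000
33.3804 19.2115 7.3111 1.3074 0.0000 0.0000 0.0000
39.9872 26.0818 11.6991 2.4973 0.0000 0.0000 0.0000 0.0000
45.9676 33.3804 18.0187 4.7700 0.0000 0.0000 0.0000 0.0000 0.0000
51.3811 39.9872 26.0818 9.1111 0.0000 0.0000 0.0000 0.0000 0.0000 0.0000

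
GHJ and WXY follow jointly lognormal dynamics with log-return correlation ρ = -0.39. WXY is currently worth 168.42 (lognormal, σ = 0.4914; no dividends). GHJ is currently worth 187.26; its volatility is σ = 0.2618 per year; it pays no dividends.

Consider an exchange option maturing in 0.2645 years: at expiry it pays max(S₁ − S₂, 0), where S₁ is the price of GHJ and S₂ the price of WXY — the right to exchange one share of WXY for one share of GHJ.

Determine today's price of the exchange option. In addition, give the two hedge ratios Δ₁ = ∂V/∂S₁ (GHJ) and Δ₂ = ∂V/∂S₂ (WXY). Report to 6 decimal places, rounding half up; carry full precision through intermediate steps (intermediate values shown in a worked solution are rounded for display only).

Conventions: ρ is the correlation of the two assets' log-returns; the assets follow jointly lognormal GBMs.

σ_eff = √(σ₁² + σ₂² − 2ρσ₁σ₂) = √(0.2618² + 0.4914² − 2·-0.39·0.2618·0.4914) = 0.640593
d₁ = (ln(S₁/S₂) + (q₂ − q₁ + σ_eff²/2)T) / (σ_eff√T) = (ln(187.26/168.42) + (0.0 − 0.0 + 0.205180)·0.2645) / 0.329454 = 0.486584
d₂ = d₁ − σ_eff√T = 0.486584 − 0.329454 = 0.157130
N(d₁) = 0.686724,  N(d₂) = 0.562429
V = S₁·e^{−q₁T}·N(d₁) − S₂·e^{−q₂T}·N(d₂) = 128.595844 − 94.724273 = 33.871571
Key observation: r never enters — measured in units of WXY, the claim is a call on S₁/S₂ struck at 1, so only the dividend yields and σ_eff matter.
Δ₁ = e^{−q₁T}·N(d₁) = 0.686724;  Δ₂ = −e^{−q₂T}·N(d₂) = -0.562429

exchange price = 33.871571
Δ1 = 0.686724
Δ2 = -0.562429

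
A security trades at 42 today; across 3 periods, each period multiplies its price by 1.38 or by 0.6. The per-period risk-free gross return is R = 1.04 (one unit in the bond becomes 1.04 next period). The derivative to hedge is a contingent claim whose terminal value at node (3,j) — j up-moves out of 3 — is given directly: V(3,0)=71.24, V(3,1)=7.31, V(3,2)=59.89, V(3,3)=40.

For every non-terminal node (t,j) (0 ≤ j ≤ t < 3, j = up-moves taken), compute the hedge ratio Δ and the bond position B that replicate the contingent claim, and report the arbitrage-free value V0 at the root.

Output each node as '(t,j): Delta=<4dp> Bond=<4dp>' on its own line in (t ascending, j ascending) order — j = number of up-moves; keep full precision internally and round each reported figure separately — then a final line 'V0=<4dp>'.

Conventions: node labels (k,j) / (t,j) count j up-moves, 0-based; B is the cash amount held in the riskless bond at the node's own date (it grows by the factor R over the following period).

The replicating-portfolio and risk-neutral prices coincide; use p* = (1.04−0.6)/(1.38−0.6) = 0.5641 for the latter.
Expiry values: V(3,0)=71.2400, V(3,1)=7.3100, V(3,2)=59.8900, V(3,3)=40.0000
  t=2,j=0: stock 15.1200 → up 20.8656 (V=7.3100), down 9.0720 (V=71.2400). Price 33.8240; hedge Δ=-5.4207, bond B=115.7855.
  t=2,j=1: stock 34.7760 → up 47.9909 (V=59.8900), down 20.8656 (V=7.3100). Price 35.5486; hedge Δ=1.9384, bond B=-31.8617.
  t=2,j=2: stock 79.9848 → up 110.3790 (V=40.0000), down 47.9909 (V=59.8900). Price 46.7981; hedge Δ=-0.3188, bond B=72.2981.
  t=1,j=0: stock 25.2000 → up 34.7760 (V=35.5486), down 15.1200 (V=33.8240). Price 33.4585; hedge Δ=0.0877, bond B=31.2474.
  t=1,j=1: stock 57.9600 → up 79.9848 (V=46.7981), down 34.7760 (V=35.5486). Price 40.2831; hedge Δ=0.2488, bond B=25.8607.
  t=0,j=0: stock 42.0000 → up 57.9600 (V=40.2831), down 25.2000 (V=33.4585). Price 35.8733; hedge Δ=0.2083, bond B=27.1238.
Check: Δ(0,0)·S0 + B(0,0) = 35.8733 = V0.

(0,0): Delta=0.2083 Bond=27.1238
(1,0): Delta=0.0877 Bond=31.2474
(1,1): Delta=0.2488 Bond=25.8607
(2,0): Delta=-5.4207 Bond=115.7855
(2,1): Delta=1.9384 Bond=-31.8617
(2,2): Delta=-0.3188 Bond=72.2981
V0=35.8733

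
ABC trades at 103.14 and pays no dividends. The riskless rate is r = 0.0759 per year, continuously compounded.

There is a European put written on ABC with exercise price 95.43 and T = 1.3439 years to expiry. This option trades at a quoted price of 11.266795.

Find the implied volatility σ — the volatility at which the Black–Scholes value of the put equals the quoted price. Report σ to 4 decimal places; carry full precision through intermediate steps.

sigma = 0.4287

At σ = 0.4287 the Black–Scholes value reproduces the quote:
σ√T = 0.4287·√1.3439 = 0.496978
d₁ = (ln(S/K) + (r+σ²/2)T) / (σ√T) = (ln(103.14/95.43) + (0.0759+0.4287²/2)·1.3439) / 0.496978 = (0.077694 + 0.225495) / 0.496978 = 0.610067
d₂ = d₁ − σ√T = 0.610067 − 0.496978 = 0.113089
e^{−rT} = 0.903028
N(−d₁) = 0.270909,  N(−d₂) = 0.454980
V = K·e^{−rT}·N(−d₂) − S·N(−d₁) = 39.208318 − 27.941523 = 11.266795 (matching the quote); vega is positive throughout, so no other σ reproduces this price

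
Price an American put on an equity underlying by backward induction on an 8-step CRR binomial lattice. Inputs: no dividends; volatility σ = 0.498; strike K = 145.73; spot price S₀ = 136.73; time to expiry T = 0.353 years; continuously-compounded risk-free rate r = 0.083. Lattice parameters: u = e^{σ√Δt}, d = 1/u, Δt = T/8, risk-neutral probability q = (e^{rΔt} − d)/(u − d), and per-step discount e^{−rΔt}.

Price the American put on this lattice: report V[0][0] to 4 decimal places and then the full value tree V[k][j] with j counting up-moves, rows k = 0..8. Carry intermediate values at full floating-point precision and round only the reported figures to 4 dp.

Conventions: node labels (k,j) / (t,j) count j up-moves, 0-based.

price = 19.8360
tree:
19.8360
27.0846 12.4812
35.8448 18.2191 6.6350
45.8290 25.7779 10.5312 2.6516
55.7516 35.1395 16.2802 4.6590 0.5936
64.6886 45.8290 24.3371 8.0620 1.1713 0.0000
72.7380 55.7516 34.8123 13.6759 2.3113 0.0000 0.0000
79.9878 64.6886 45.8290 22.5806 4.5609 0.0000 0.0000 0.0000
86.5176 72.7380 55.7516 34.8123 9.0000 0.0000 0.0000 0.0000 0.0000

params: Δt=0.04412 u=1.11028 d=0.90068 q=0.49138 e^(-rΔt)=0.99634
t_8 payoffs: 86.5176 72.7380 55.7516 34.8123 9.0000 0.0000 0.0000 0.0000 0.0000
k=7: node(7,0) S=65.7422 payoff=79.9878 vs cont=79.4551 → 79.9878 [stop]  node(7,1) S=81.0414 payoff=64.6886 vs cont=64.1559 → 64.6886 [stop]  node(7,2) S=99.9010 payoff=45.8290 vs cont=45.2963 → 45.8290 [stop]  node(7,3) S=123.1494 payoff=22.5806 vs cont=22.0478 → 22.5806 [stop]  node(7,4) S=151.8082 payoff=0.0000 vs cont=4.5609 → 4.5609 [wait]  node(7,5) S=187.1363 payoff=0.0000 vs cont=0.0000 → 0.0000 [wait]  node(7,6) S=230.6857 payoff=0.0000 vs cont=0.0000 → 0.0000 [wait]  node(7,7) S=284.3698 payoff=0.0000 vs cont=0.0000 → 0.0000 [wait]
k=6: node(6,0) S=72.9920 payoff=72.7380 vs cont=72.2052 → 72.7380 [stop]  node(6,1) S=89.9784 payoff=55.7516 vs cont=55.2189 → 55.7516 [stop]  node(6,2) S=110.9177 payoff=34.8123 vs cont=34.2795 → 34.8123 [stop]  node(6,3) S=136.7300 payoff=9.0000 vs cont=13.6759 → 13.6759 [wait]  node(6,4) S=168.5492 payoff=0.0000 vs cont=2.3113 → 2.3113 [wait]  node(6,5) S=207.7731 payoff=0.0000 vs cont=0.0000 → 0.0000 [wait]  node(6,6) S=256.1251 payoff=0.0000 vs cont=0.0000 → 0.0000 [wait]
k=5: node(5,0) S=81.0414 payoff=64.6886 vs cont=64.1559 → 64.6886 [stop]  node(5,1) S=99.9010 payoff=45.8290 vs cont=45.2963 → 45.8290 [stop]  node(5,2) S=123.1494 payoff=22.5806 vs cont=24.3371 → 24.3371 [wait]  node(5,3) S=151.8082 payoff=0.0000 vs cont=8.0620 → 8.0620 [wait]  node(5,4) S=187.1363 payoff=0.0000 vs cont=1.1713 → 1.1713 [wait]  node(5,5) S=230.6857 payoff=0.0000 vs cont=0.0000 → 0.0000 [wait]
k=4: node(4,0) S=89.9784 payoff=55.7516 vs cont=55.2189 → 55.7516 [stop]  node(4,1) S=110.9177 payoff=34.8123 vs cont=35.1395 → 35.1395 [wait]  node(4,2) S=136.7300 payoff=9.0000 vs cont=16.2802 → 16.2802 [wait]  node(4,3) S=168.5492 payoff=0.0000 vs cont=4.6590 → 4.6590 [wait]  node(4,4) S=207.7731 payoff=0.0000 vs cont=0.5936 → 0.5936 [wait]
k=3: node(3,0) S=99.9010 payoff=45.8290 vs cont=45.4565 → 45.8290 [stop]  node(3,1) S=123.1494 payoff=22.5806 vs cont=25.7779 → 25.7779 [wait]  node(3,2) S=151.8082 payoff=0.0000 vs cont=10.5312 → 10.5312 [wait]  node(3,3) S=187.1363 payoff=0.0000 vs cont=2.6516 → 2.6516 [wait]
k=2: node(2,0) S=110.9177 payoff=34.8123 vs cont=35.8448 → 35.8448 [wait]  node(2,1) S=136.7300 payoff=9.0000 vs cont=18.2191 → 18.2191 [wait]  node(2,2) S=168.5492 payoff=0.0000 vs cont=6.6350 → 6.6350 [wait]
k=1: node(1,0) S=123.1494 payoff=22.5806 vs cont=27.0846 → 27.0846 [wait]  node(1,1) S=151.8082 payoff=0.0000 vs cont=12.4812 → 12.4812 [wait]
k=0: node(0,0) S=136.7300 payoff=9.0000 vs cont=19.8360 → 19.8360 [wait]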